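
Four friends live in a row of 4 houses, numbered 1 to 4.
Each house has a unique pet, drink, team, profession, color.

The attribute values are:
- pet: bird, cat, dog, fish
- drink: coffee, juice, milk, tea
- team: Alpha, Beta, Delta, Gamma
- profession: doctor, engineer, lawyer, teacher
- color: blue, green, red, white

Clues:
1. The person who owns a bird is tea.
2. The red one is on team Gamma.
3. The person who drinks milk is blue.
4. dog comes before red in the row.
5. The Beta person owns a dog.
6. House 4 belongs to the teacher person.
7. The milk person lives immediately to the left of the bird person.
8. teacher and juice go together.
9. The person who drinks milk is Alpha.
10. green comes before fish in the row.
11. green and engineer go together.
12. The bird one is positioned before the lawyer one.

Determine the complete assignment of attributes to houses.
Solution:

House | Pet | Drink | Team | Profession | Color
-----------------------------------------------
  1   | cat | milk | Alpha | doctor | blue
  2   | bird | tea | Delta | engineer | green
  3   | dog | coffee | Beta | lawyer | white
  4   | fish | juice | Gamma | teacher | red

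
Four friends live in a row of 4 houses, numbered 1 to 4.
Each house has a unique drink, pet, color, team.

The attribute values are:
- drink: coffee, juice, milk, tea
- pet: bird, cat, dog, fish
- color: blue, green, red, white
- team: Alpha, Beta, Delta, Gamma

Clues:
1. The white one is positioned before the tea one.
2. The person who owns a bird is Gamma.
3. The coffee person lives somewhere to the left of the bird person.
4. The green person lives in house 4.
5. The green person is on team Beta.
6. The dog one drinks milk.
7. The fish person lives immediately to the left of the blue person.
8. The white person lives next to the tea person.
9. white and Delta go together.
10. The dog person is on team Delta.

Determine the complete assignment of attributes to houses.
Solution:

House | Drink | Pet | Color | Team
----------------------------------
  1   | coffee | fish | red | Alpha
  2   | juice | bird | blue | Gamma
  3   | milk | dog | white | Delta
  4   | tea | cat | green | Beta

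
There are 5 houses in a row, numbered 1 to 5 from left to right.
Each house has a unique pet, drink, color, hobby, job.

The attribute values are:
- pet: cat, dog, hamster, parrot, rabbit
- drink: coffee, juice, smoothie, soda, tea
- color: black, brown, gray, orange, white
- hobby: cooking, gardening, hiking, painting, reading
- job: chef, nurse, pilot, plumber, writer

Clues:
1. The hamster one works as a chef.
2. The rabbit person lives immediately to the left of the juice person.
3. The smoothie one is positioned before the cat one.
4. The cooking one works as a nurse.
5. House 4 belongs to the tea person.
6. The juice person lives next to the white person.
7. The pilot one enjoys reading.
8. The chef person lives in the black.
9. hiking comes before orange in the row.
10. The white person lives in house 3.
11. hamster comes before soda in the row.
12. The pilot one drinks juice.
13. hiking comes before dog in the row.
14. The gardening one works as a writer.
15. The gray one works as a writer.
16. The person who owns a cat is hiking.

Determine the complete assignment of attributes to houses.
Solution:

House | Pet | Drink | Color | Hobby | Job
-----------------------------------------
  1   | rabbit | smoothie | gray | gardening | writer
  2   | parrot | juice | brown | reading | pilot
  3   | cat | coffee | white | hiking | plumber
  4   | hamster | tea | black | painting | chef
  5   | dog | soda | orange | cooking | nurse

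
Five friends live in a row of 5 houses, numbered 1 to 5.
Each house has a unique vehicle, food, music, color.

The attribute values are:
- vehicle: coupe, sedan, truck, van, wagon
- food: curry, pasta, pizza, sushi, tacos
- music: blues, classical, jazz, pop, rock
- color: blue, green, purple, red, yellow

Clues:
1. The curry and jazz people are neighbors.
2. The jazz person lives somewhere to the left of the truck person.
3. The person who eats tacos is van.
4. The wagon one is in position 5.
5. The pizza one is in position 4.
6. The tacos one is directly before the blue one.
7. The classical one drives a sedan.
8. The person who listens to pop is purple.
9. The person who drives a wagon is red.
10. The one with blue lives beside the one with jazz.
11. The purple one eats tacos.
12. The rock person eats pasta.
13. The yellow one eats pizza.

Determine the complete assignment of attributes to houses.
Solution:

House | Vehicle | Food | Music | Color
--------------------------------------
  1   | van | tacos | pop | purple
  2   | sedan | curry | classical | blue
  3   | coupe | sushi | jazz | green
  4   | truck | pizza | blues | yellow
  5   | wagon | pasta | rock | red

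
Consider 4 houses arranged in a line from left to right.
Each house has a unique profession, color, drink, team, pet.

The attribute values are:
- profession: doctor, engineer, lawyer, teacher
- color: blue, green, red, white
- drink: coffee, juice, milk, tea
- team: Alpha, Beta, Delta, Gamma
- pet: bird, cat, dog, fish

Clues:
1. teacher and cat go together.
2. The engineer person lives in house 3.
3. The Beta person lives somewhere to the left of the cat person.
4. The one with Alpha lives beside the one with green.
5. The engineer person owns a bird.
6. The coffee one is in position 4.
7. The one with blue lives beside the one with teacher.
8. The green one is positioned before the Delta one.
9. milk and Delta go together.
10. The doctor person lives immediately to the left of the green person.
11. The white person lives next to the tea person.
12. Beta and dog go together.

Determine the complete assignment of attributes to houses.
Solution:

House | Profession | Color | Drink | Team | Pet
-----------------------------------------------
  1   | doctor | white | juice | Alpha | fish
  2   | lawyer | green | tea | Beta | dog
  3   | engineer | blue | milk | Delta | bird
  4   | teacher | red | coffee | Gamma | cat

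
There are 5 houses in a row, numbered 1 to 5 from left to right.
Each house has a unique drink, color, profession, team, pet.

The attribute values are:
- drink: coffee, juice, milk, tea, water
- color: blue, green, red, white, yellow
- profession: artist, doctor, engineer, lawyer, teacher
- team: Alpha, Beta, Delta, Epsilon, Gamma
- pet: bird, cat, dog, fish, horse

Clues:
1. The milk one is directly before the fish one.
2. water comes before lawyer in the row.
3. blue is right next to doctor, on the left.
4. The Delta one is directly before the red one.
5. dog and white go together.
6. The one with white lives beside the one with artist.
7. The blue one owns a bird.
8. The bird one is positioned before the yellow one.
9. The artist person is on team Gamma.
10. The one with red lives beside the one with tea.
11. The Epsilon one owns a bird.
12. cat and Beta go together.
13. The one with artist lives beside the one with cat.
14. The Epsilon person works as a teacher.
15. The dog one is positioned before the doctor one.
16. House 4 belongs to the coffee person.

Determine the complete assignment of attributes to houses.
Solution:

House | Drink | Color | Profession | Team | Pet
-----------------------------------------------
  1   | milk | white | engineer | Delta | dog
  2   | water | red | artist | Gamma | fish
  3   | tea | green | lawyer | Beta | cat
  4   | coffee | blue | teacher | Epsilon | bird
  5   | juice | yellow | doctor | Alpha | horse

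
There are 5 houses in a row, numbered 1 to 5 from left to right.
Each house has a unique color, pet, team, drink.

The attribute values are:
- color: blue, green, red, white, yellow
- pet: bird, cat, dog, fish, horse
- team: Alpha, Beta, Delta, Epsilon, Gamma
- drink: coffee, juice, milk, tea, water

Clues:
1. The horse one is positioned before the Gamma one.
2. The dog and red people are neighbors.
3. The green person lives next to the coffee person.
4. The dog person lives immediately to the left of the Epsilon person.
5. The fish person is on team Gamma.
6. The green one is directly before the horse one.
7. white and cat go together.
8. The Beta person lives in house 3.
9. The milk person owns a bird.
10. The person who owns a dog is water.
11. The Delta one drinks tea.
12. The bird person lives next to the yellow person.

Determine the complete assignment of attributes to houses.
Solution:

House | Color | Pet | Team | Drink
----------------------------------
  1   | green | dog | Alpha | water
  2   | red | horse | Epsilon | coffee
  3   | blue | bird | Beta | milk
  4   | yellow | fish | Gamma | juice
  5   | white | cat | Delta | tea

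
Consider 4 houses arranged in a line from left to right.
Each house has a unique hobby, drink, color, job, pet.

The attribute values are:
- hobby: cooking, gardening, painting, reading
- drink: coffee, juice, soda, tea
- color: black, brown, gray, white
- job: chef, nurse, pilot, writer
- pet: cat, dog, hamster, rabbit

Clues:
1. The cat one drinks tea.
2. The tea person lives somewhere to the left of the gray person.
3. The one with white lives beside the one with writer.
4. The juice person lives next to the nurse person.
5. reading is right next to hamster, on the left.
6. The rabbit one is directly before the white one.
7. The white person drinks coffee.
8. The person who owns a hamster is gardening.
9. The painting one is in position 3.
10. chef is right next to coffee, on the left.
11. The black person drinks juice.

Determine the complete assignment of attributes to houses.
Solution:

House | Hobby | Drink | Color | Job | Pet
-----------------------------------------
  1   | reading | juice | black | chef | rabbit
  2   | gardening | coffee | white | nurse | hamster
  3   | painting | tea | brown | writer | cat
  4   | cooking | soda | gray | pilot | dog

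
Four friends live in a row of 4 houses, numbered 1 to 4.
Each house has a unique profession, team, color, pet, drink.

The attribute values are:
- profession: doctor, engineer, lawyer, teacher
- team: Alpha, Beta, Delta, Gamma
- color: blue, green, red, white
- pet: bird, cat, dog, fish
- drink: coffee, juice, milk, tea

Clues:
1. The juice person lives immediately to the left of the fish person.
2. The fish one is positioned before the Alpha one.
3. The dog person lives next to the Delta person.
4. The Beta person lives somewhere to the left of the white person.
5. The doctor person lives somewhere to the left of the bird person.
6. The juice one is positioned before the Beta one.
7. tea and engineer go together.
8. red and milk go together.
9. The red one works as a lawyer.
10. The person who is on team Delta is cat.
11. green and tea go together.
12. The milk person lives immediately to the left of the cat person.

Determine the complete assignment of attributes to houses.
Solution:

House | Profession | Team | Color | Pet | Drink
-----------------------------------------------
  1   | lawyer | Gamma | red | dog | milk
  2   | doctor | Delta | blue | cat | juice
  3   | engineer | Beta | green | fish | tea
  4   | teacher | Alpha | white | bird | coffee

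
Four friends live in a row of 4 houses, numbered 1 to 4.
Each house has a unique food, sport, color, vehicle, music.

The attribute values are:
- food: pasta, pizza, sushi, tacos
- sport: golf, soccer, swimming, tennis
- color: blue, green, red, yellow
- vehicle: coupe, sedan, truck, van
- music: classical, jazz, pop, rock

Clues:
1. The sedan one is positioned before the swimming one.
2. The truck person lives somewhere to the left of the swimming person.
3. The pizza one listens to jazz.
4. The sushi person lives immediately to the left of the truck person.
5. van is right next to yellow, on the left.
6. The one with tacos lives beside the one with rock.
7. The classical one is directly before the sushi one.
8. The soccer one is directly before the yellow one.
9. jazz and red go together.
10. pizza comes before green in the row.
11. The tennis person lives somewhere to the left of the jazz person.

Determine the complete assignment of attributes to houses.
Solution:

House | Food | Sport | Color | Vehicle | Music
----------------------------------------------
  1   | tacos | soccer | blue | van | classical
  2   | sushi | tennis | yellow | sedan | rock
  3   | pizza | golf | red | truck | jazz
  4   | pasta | swimming | green | coupe | pop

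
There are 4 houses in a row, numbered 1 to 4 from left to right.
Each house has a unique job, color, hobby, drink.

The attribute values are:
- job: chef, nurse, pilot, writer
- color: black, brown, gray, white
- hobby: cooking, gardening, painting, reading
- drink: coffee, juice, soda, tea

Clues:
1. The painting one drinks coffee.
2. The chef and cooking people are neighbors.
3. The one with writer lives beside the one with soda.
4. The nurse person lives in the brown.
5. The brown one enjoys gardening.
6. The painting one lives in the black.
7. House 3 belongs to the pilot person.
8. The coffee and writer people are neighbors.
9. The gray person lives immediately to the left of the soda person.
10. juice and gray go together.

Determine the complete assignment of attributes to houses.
Solution:

House | Job | Color | Hobby | Drink
-----------------------------------
  1   | chef | black | painting | coffee
  2   | writer | gray | cooking | juice
  3   | pilot | white | reading | soda
  4   | nurse | brown | gardening | tea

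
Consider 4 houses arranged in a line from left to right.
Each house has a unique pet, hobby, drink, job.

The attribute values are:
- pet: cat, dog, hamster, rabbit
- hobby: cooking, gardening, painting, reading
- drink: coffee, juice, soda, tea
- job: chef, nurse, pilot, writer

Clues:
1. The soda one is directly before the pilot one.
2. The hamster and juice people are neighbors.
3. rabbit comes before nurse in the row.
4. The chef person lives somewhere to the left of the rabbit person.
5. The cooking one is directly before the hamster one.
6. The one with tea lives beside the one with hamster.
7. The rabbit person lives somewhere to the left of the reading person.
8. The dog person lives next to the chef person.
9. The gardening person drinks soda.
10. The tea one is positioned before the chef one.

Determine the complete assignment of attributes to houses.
Solution:

House | Pet | Hobby | Drink | Job
---------------------------------
  1   | dog | cooking | tea | writer
  2   | hamster | gardening | soda | chef
  3   | rabbit | painting | juice | pilot
  4   | cat | reading | coffee | nurse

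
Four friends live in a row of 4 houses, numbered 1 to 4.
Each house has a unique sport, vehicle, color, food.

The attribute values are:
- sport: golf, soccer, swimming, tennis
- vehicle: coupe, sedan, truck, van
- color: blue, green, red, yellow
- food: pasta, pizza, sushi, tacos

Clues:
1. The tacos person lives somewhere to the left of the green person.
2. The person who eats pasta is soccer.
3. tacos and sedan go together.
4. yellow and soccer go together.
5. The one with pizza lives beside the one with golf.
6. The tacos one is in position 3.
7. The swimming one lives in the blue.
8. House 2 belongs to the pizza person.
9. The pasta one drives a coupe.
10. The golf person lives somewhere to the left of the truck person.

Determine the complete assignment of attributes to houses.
Solution:

House | Sport | Vehicle | Color | Food
--------------------------------------
  1   | soccer | coupe | yellow | pasta
  2   | swimming | van | blue | pizza
  3   | golf | sedan | red | tacos
  4   | tennis | truck | green | sushi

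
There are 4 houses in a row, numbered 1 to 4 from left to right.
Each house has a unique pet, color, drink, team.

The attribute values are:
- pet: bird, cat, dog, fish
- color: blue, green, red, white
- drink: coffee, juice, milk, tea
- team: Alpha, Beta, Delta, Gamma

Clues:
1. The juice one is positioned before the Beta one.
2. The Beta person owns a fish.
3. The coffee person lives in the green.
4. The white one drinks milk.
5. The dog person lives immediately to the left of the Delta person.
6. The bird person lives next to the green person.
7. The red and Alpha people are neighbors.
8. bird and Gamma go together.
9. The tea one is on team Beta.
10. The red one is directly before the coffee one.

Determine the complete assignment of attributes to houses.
Solution:

House | Pet | Color | Drink | Team
----------------------------------
  1   | bird | red | juice | Gamma
  2   | dog | green | coffee | Alpha
  3   | cat | white | milk | Delta
  4   | fish | blue | tea | Beta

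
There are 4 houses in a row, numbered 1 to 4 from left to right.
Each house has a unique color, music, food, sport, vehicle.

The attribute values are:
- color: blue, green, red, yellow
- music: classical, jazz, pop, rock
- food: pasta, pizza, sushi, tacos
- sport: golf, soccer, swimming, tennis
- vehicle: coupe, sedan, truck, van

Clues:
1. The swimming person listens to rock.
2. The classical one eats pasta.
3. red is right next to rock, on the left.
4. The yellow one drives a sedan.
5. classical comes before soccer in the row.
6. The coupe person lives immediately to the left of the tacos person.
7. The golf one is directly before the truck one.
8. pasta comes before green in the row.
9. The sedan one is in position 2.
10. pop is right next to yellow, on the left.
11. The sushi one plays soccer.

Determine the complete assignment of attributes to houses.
Solution:

House | Color | Music | Food | Sport | Vehicle
----------------------------------------------
  1   | red | pop | pizza | tennis | coupe
  2   | yellow | rock | tacos | swimming | sedan
  3   | blue | classical | pasta | golf | van
  4   | green | jazz | sushi | soccer | truck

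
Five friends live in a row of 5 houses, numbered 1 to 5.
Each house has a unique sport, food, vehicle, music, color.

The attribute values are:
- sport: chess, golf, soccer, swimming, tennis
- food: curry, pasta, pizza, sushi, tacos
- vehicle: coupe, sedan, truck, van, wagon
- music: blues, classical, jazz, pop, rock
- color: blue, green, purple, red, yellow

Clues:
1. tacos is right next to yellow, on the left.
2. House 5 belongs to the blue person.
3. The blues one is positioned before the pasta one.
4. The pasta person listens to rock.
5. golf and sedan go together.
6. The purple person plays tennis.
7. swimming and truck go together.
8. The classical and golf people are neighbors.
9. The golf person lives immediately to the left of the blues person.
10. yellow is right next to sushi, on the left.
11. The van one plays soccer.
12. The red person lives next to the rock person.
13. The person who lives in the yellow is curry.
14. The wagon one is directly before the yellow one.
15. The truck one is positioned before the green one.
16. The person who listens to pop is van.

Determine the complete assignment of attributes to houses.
Solution:

House | Sport | Food | Vehicle | Music | Color
----------------------------------------------
  1   | tennis | tacos | wagon | classical | purple
  2   | golf | curry | sedan | jazz | yellow
  3   | swimming | sushi | truck | blues | red
  4   | chess | pasta | coupe | rock | green
  5   | soccer | pizza | van | pop | blue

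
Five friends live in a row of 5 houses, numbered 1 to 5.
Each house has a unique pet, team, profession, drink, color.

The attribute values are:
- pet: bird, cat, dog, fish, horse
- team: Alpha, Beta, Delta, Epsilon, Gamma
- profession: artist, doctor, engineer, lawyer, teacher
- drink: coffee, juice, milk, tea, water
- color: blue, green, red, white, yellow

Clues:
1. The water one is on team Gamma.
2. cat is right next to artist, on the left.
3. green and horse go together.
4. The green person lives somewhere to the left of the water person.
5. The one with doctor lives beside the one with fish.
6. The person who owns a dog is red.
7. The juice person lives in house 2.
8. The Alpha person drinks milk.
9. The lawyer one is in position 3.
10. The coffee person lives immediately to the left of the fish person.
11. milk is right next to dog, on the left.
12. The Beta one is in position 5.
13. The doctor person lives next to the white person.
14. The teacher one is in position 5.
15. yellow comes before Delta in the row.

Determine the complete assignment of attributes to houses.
Solution:

House | Pet | Team | Profession | Drink | Color
-----------------------------------------------
  1   | cat | Epsilon | doctor | coffee | yellow
  2   | fish | Delta | artist | juice | white
  3   | horse | Alpha | lawyer | milk | green
  4   | dog | Gamma | engineer | water | red
  5   | bird | Beta | teacher | tea | blue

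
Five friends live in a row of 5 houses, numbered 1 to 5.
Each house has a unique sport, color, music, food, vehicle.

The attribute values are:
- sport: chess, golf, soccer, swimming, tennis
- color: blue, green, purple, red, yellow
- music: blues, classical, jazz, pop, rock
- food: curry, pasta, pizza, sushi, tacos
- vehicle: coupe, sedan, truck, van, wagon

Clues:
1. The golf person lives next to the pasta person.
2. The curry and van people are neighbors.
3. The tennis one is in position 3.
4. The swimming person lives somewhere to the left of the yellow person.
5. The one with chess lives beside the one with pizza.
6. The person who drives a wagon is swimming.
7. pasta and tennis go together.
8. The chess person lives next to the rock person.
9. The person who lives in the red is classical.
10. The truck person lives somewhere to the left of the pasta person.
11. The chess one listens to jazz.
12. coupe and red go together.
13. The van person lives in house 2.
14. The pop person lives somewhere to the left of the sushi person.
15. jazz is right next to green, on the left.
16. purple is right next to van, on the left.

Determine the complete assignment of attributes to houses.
Solution:

House | Sport | Color | Music | Food | Vehicle
----------------------------------------------
  1   | chess | purple | jazz | curry | truck
  2   | golf | green | rock | pizza | van
  3   | tennis | red | classical | pasta | coupe
  4   | swimming | blue | pop | tacos | wagon
  5   | soccer | yellow | blues | sushi | sedan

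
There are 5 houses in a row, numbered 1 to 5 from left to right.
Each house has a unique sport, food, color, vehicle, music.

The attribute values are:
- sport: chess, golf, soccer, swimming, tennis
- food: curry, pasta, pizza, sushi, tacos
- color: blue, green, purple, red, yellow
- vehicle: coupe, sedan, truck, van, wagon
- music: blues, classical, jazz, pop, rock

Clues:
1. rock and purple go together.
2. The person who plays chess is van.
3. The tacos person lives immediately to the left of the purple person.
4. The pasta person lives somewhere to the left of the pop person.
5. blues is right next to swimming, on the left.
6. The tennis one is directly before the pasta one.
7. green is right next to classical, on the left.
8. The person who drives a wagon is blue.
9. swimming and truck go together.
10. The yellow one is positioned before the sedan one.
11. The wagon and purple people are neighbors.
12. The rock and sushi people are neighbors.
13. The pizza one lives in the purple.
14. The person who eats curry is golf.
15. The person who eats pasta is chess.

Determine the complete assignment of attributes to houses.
Solution:

House | Sport | Food | Color | Vehicle | Music
----------------------------------------------
  1   | soccer | tacos | blue | wagon | blues
  2   | swimming | pizza | purple | truck | rock
  3   | tennis | sushi | green | coupe | jazz
  4   | chess | pasta | yellow | van | classical
  5   | golf | curry | red | sedan | pop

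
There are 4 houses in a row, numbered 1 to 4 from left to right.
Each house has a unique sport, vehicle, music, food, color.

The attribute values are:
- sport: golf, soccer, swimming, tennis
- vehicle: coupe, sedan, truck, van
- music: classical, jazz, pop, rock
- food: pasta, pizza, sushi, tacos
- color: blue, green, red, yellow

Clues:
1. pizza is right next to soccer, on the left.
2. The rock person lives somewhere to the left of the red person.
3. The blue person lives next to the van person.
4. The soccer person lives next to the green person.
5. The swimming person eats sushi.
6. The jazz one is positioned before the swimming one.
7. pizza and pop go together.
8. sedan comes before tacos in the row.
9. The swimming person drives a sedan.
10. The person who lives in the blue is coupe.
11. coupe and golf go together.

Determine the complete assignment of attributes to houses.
Solution:

House | Sport | Vehicle | Music | Food | Color
----------------------------------------------
  1   | golf | coupe | pop | pizza | blue
  2   | soccer | van | jazz | pasta | yellow
  3   | swimming | sedan | rock | sushi | green
  4   | tennis | truck | classical | tacos | red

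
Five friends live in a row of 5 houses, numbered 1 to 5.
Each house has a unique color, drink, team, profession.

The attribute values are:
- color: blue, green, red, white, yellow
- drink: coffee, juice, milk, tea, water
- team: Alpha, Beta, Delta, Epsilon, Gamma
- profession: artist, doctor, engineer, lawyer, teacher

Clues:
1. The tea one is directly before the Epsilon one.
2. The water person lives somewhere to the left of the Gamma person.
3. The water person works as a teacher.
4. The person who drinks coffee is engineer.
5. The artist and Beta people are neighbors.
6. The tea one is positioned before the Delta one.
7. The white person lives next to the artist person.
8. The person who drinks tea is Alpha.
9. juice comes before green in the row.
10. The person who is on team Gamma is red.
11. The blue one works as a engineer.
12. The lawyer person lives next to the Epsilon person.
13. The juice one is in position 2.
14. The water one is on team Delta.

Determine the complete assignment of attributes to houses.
Solution:

House | Color | Drink | Team | Profession
-----------------------------------------
  1   | white | tea | Alpha | lawyer
  2   | yellow | juice | Epsilon | artist
  3   | blue | coffee | Beta | engineer
  4   | green | water | Delta | teacher
  5   | red | milk | Gamma | doctor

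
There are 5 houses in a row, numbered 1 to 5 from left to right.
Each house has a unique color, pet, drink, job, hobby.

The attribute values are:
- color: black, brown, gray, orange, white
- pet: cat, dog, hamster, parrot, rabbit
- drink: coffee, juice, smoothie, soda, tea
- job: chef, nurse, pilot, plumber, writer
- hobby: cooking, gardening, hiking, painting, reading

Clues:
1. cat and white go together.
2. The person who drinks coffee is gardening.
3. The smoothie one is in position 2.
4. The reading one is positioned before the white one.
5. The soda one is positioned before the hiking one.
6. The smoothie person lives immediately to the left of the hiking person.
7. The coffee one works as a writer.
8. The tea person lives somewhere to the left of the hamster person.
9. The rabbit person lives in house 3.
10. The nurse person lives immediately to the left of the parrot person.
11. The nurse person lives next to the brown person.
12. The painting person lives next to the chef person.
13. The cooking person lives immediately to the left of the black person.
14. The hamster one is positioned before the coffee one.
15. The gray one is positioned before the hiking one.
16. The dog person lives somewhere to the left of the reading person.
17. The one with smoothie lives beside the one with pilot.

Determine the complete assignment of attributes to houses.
Solution:

House | Color | Pet | Drink | Job | Hobby
-----------------------------------------
  1   | gray | dog | soda | nurse | painting
  2   | brown | parrot | smoothie | chef | cooking
  3   | black | rabbit | tea | pilot | hiking
  4   | orange | hamster | juice | plumber | reading
  5   | white | cat | coffee | writer | gardening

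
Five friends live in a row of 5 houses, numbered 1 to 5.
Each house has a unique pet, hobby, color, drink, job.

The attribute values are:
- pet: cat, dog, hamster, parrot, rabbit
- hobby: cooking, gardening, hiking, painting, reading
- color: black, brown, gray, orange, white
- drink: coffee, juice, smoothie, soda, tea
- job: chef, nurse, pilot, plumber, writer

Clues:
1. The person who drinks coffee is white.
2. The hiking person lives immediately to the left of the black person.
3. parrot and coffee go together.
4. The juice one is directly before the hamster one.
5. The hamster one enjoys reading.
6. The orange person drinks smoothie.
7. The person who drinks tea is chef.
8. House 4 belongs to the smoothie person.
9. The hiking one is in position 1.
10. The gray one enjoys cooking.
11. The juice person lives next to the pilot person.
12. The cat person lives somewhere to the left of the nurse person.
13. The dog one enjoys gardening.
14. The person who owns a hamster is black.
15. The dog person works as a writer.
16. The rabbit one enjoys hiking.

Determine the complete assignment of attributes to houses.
Solution:

House | Pet | Hobby | Color | Drink | Job
-----------------------------------------
  1   | rabbit | hiking | brown | juice | plumber
  2   | hamster | reading | black | soda | pilot
  3   | cat | cooking | gray | tea | chef
  4   | dog | gardening | orange | smoothie | writer
  5   | parrot | painting | white | coffee | nurse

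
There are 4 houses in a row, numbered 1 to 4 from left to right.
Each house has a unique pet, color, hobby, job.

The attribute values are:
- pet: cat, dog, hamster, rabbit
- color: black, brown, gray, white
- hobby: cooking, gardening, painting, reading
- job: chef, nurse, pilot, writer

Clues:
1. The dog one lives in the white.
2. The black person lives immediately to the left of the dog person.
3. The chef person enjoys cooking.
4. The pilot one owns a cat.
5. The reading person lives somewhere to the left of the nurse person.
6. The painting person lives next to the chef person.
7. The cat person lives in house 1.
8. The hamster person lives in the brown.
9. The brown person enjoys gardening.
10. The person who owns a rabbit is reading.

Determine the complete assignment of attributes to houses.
Solution:

House | Pet | Color | Hobby | Job
---------------------------------
  1   | cat | black | painting | pilot
  2   | dog | white | cooking | chef
  3   | rabbit | gray | reading | writer
  4   | hamster | brown | gardening | nurse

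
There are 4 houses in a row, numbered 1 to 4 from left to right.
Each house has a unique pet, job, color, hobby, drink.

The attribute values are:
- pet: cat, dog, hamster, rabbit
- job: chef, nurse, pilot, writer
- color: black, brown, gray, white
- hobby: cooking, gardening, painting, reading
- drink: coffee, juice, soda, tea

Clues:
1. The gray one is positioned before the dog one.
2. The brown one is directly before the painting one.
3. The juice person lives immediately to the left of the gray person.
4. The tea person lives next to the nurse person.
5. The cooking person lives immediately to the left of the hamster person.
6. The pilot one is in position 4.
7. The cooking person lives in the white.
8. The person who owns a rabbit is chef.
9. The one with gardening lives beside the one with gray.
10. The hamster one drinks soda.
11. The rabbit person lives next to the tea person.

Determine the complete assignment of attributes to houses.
Solution:

House | Pet | Job | Color | Hobby | Drink
-----------------------------------------
  1   | rabbit | chef | brown | gardening | juice
  2   | cat | writer | gray | painting | tea
  3   | dog | nurse | white | cooking | coffee
  4   | hamster | pilot | black | reading | soda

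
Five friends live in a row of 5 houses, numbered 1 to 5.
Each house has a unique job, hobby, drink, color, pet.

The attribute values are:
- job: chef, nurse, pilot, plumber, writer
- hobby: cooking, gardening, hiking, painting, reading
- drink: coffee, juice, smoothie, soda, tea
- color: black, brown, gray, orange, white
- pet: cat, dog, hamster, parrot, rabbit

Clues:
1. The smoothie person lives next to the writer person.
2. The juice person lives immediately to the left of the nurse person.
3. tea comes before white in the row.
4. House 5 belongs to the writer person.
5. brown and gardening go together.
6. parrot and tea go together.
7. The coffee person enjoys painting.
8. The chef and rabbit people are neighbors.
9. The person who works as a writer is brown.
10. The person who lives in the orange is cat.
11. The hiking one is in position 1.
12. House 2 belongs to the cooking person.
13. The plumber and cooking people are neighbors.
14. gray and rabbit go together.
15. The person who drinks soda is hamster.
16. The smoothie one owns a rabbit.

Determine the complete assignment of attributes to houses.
Solution:

House | Job | Hobby | Drink | Color | Pet
-----------------------------------------
  1   | plumber | hiking | juice | orange | cat
  2   | nurse | cooking | tea | black | parrot
  3   | chef | painting | coffee | white | dog
  4   | pilot | reading | smoothie | gray | rabbit
  5   | writer | gardening | soda | brown | hamster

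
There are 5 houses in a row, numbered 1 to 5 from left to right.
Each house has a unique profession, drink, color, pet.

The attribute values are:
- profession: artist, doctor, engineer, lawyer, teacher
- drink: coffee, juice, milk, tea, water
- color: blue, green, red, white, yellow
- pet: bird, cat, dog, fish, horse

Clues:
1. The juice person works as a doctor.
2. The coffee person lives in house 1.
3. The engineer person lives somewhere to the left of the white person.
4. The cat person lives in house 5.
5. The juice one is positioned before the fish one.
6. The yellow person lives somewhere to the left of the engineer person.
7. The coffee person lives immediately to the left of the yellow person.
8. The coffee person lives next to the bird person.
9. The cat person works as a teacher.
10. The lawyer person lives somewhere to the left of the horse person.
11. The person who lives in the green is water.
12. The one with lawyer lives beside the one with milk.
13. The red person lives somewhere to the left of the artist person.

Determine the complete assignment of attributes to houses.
Solution:

House | Profession | Drink | Color | Pet
----------------------------------------
  1   | lawyer | coffee | red | dog
  2   | artist | milk | yellow | bird
  3   | doctor | juice | blue | horse
  4   | engineer | water | green | fish
  5   | teacher | tea | white | cat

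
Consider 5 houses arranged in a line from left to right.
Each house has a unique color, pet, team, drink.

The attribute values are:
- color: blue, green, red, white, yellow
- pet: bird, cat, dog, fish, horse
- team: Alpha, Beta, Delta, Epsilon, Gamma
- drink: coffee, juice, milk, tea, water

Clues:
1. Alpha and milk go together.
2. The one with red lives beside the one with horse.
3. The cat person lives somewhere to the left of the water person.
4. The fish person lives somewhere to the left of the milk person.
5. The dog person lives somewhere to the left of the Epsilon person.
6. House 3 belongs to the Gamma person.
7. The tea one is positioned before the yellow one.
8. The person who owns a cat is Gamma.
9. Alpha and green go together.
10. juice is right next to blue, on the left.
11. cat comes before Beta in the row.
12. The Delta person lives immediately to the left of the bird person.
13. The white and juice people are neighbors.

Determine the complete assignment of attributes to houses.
Solution:

House | Color | Pet | Team | Drink
----------------------------------
  1   | white | dog | Delta | tea
  2   | yellow | bird | Epsilon | juice
  3   | blue | cat | Gamma | coffee
  4   | red | fish | Beta | water
  5   | green | horse | Alpha | milk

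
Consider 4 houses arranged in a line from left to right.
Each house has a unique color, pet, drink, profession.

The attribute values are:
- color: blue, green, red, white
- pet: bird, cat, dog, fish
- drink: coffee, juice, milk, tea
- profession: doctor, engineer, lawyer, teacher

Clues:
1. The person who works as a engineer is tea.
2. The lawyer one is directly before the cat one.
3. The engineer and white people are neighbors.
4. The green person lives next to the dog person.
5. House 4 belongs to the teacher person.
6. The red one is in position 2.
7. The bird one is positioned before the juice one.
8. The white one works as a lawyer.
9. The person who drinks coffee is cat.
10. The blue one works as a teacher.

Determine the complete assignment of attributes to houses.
Solution:

House | Color | Pet | Drink | Profession
----------------------------------------
  1   | green | bird | milk | doctor
  2   | red | dog | tea | engineer
  3   | white | fish | juice | lawyer
  4   | blue | cat | coffee | teacher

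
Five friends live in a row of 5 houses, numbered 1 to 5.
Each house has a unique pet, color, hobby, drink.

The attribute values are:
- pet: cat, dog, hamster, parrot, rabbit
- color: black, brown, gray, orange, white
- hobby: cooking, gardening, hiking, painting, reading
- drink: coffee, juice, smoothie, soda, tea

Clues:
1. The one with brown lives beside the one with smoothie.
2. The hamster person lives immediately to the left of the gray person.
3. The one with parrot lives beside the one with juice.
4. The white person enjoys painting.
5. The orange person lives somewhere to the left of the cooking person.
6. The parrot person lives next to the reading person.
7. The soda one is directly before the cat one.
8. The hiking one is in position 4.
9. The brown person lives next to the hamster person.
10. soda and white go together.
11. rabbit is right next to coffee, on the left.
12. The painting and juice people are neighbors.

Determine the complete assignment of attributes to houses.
Solution:

House | Pet | Color | Hobby | Drink
-----------------------------------
  1   | parrot | white | painting | soda
  2   | cat | brown | reading | juice
  3   | hamster | orange | gardening | smoothie
  4   | rabbit | gray | hiking | tea
  5   | dog | black | cooking | coffee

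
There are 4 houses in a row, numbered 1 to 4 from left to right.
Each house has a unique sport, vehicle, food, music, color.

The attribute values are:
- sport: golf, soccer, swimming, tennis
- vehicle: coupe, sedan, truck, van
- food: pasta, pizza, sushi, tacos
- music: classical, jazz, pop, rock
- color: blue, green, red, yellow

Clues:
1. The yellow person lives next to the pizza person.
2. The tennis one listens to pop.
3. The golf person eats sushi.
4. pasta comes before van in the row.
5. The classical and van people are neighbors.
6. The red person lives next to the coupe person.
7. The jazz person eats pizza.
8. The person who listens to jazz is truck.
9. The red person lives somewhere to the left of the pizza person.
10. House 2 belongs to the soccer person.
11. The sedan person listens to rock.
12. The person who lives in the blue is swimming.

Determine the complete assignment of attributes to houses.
Solution:

House | Sport | Vehicle | Food | Music | Color
----------------------------------------------
  1   | golf | sedan | sushi | rock | red
  2   | soccer | coupe | pasta | classical | green
  3   | tennis | van | tacos | pop | yellow
  4   | swimming | truck | pizza | jazz | blue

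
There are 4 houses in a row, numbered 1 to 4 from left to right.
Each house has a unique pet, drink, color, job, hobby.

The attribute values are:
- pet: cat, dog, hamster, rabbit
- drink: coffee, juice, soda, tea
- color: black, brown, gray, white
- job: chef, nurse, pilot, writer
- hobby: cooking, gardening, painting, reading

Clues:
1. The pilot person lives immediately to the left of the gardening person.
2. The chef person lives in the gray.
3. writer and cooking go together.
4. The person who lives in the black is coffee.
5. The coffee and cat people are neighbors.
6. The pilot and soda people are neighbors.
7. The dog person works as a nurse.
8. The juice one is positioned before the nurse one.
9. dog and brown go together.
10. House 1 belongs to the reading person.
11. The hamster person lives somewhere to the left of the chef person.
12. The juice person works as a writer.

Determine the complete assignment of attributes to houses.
Solution:

House | Pet | Drink | Color | Job | Hobby
-----------------------------------------
  1   | hamster | coffee | black | pilot | reading
  2   | cat | soda | gray | chef | gardening
  3   | rabbit | juice | white | writer | cooking
  4   | dog | tea | brown | nurse | painting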